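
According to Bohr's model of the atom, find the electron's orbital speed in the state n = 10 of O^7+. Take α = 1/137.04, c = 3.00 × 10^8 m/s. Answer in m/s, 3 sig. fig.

v_n = Zαc/n = 8 × 0.00730 × 3.00 × 10^8 / 10
    = 1.75 × 10^6 m/s

1.75 × 10^6 m/s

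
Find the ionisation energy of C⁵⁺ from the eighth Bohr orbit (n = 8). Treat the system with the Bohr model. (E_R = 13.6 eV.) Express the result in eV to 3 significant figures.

E_n = −E_R·Z²/n² = −13.6 × 6²/8² eV = -7.65 eV
Ionisation energy = −E_n = 7.65 eV

7.65 eV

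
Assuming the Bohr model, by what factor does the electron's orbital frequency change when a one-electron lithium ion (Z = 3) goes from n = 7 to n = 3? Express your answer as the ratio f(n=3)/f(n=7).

f ∝ Z^2 · n^-3; with Z fixed, f ∝ n^-3.
f(n=3)/f(n=7) = (3/7)^-3 = 343/27

343/27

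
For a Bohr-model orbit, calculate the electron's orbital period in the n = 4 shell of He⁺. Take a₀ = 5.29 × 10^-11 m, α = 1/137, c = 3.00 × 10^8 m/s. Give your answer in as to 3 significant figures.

r = n²a₀/Z = 4²·5.29 × 10^-11/2 = 4.23 × 10^-10 m
v = Zαc/n = 2·0.00730·3.00 × 10^8/4 = 1.09 × 10^6 m/s
T = 2πr/v = 2.43 × 10^-15 s = 2430 as

2430 as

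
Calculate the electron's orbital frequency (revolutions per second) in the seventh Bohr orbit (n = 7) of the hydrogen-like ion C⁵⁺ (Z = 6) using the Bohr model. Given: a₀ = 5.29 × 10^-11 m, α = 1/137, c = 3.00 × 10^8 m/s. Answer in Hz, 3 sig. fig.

r = n²a₀/Z = 4.32 × 10^-10 m, v = Zαc/n = 1.88 × 10^6 m/s
f = v/(2πr) = 6.91 × 10^14 Hz

6.91 × 10^14 Hz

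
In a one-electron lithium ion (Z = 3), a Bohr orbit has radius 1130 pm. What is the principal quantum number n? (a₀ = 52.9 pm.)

r_n = n²a₀/Z ⇒ n² = rZ/a₀ = 1130 × 3 / 52.9 ≈ 64.08
n = 8

8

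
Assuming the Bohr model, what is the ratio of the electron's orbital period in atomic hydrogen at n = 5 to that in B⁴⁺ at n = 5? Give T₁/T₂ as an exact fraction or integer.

T ∝ Z^-2 · n^3
T₁/T₂ = (1/5)^-2 · (5/5)^3 = 25

25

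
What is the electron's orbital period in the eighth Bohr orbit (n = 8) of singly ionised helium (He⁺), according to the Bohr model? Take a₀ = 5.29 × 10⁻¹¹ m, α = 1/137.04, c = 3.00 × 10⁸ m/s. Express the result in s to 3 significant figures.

1.94 × 10⁻¹⁴ s

r = n²a₀/Z = 8²·5.29 × 10⁻¹¹/2 = 1.69 × 10⁻⁹ m
v = Zαc/n = 2·0.00730·3.00 × 10⁸/8 = 5.47 × 10⁵ m/s
T = 2πr/v = 1.94 × 10⁻¹⁴ s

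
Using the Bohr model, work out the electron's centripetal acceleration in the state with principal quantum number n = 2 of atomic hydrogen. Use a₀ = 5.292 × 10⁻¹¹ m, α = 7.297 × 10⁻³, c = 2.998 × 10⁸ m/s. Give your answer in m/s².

5.652 × 10²¹ m/s²

r = n²a₀/Z = 2.117 × 10⁻¹⁰ m, v = Zαc/n = 1.094 × 10⁶ m/s
a = v²/r = (1.094 × 10⁶)² / 2.117 × 10⁻¹⁰ = 5.652 × 10²¹ m/s²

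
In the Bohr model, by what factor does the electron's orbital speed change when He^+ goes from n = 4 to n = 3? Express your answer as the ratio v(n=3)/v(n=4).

4/3

v ∝ Z^1 · n^-1; with Z fixed, v ∝ n^-1.
v(n=3)/v(n=4) = (3/4)^-1 = 4/3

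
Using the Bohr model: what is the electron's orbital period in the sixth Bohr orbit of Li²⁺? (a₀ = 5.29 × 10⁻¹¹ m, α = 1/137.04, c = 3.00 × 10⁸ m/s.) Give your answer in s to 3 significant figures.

3.64 × 10⁻¹⁵ s

r = n²a₀/Z = 6²·5.29 × 10⁻¹¹/3 = 6.35 × 10⁻¹⁰ m
v = Zαc/n = 3·0.00730·3.00 × 10⁸/6 = 1.09 × 10⁶ m/s
T = 2πr/v = 3.64 × 10⁻¹⁵ s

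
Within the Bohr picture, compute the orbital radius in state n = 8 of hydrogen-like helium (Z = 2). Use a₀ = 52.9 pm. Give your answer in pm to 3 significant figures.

r_n = n²a₀/Z = 8² × 52.9 / 2
    = 64 × 52.9 / 2 = 1690 pm

1690 pm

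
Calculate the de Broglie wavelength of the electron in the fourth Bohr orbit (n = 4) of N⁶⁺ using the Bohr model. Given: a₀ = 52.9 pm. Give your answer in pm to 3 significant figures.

The Bohr quantisation condition is nλ = 2πr_n.
r_n = n²a₀/Z = 121 pm
λ = 2πr_n/n = 2π·121/4 = 190 pm

190 pm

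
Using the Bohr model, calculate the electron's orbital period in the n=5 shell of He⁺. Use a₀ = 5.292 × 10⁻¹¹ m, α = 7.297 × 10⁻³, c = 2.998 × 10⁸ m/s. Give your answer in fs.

4.750 fs

r = n²a₀/Z = 5²·5.292 × 10⁻¹¹/2 = 6.615 × 10⁻¹⁰ m
v = Zαc/n = 2·0.007297·2.998 × 10⁸/5 = 8.751 × 10⁵ m/s
T = 2πr/v = 4.750 × 10⁻¹⁵ s = 4.750 fs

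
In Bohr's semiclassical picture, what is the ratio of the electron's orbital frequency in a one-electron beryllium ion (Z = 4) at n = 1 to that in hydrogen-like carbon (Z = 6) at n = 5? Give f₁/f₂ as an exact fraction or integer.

500/9

f ∝ Z^2 · n^-3
f₁/f₂ = (4/6)^2 · (1/5)^-3 = 500/9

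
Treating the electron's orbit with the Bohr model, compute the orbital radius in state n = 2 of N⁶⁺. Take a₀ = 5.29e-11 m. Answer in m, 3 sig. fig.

r_n = n²a₀/Z = 2² × 5.29e-11 / 7
    = 4 × 5.29e-11 / 7 = 3.02e-11 m

3.02e-11 m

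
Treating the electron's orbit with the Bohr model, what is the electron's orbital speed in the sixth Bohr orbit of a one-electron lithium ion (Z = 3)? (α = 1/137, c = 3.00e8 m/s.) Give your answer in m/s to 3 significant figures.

v_n = Zαc/n = 3 × 0.00730 × 3.00e8 / 6
    = 1.09e6 m/s

1.09e6 m/s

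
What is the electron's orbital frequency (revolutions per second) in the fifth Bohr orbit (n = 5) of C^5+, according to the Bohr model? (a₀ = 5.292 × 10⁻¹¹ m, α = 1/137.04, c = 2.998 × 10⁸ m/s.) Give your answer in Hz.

r = n²a₀/Z = 2.205 × 10⁻¹⁰ m, v = Zαc/n = 2.625 × 10⁶ m/s
f = v/(2πr) = 1.895 × 10¹⁵ Hz

1.895 × 10¹⁵ Hz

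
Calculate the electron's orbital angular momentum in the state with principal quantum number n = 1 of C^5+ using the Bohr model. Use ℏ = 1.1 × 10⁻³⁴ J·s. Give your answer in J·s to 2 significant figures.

L_n = nℏ = 1 × 1.1 × 10⁻³⁴ = 1.1 × 10⁻³⁴ J·s

1.1 × 10⁻³⁴ J·s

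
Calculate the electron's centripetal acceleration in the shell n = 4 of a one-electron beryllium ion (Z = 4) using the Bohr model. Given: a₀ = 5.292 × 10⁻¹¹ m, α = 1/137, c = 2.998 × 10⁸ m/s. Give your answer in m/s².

2.262 × 10²² m/s²

r = n²a₀/Z = 2.117 × 10⁻¹⁰ m, v = Zαc/n = 2.188 × 10⁶ m/s
a = v²/r = (2.188 × 10⁶)² / 2.117 × 10⁻¹⁰ = 2.262 × 10²² m/s²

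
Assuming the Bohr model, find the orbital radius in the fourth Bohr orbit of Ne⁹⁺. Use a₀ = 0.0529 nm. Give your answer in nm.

0.0846 nm

r_n = n²a₀/Z = 4² × 0.0529 / 10
    = 16 × 0.0529 / 10 = 0.0846 nm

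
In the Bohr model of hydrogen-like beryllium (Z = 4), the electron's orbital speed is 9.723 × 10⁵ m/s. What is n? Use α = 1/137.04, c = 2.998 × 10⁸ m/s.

9

v_n = Zαc/n ⇒ n = Zαc/v = 4 × 0.007297 × 2.998 × 10⁸ / 9.723 × 10⁵ ≈ 9.00
n = 9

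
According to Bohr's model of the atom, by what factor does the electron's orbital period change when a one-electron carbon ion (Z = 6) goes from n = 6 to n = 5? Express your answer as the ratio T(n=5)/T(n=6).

125/216

T ∝ Z^-2 · n^3; with Z fixed, T ∝ n^3.
T(n=5)/T(n=6) = (5/6)^3 = 125/216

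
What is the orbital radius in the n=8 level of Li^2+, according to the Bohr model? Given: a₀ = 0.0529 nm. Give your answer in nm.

r_n = n²a₀/Z = 8² × 0.0529 / 3
    = 64 × 0.0529 / 3 = 1.13 nm

1.13 nm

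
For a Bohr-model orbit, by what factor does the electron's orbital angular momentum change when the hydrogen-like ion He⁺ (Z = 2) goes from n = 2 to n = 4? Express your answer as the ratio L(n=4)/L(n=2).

L = nℏ depends only on n, so L ∝ n.
L(n=4)/L(n=2) = (4/2)^1 = 2

2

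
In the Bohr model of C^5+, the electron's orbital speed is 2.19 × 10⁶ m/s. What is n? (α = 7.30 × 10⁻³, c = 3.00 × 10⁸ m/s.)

v_n = Zαc/n ⇒ n = Zαc/v = 6 × 0.00730 × 3.00 × 10⁸ / 2.19 × 10⁶ ≈ 6.00
n = 6

6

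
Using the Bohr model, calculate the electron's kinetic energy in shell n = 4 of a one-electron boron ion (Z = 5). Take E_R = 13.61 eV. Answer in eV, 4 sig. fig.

For a Coulomb orbit the virial theorem gives K = −E_n.
E_n = −E_R·Z²/n², so K = E_R·Z²/n² = 13.61 × 5²/4² = 21.27 eV

21.27 eV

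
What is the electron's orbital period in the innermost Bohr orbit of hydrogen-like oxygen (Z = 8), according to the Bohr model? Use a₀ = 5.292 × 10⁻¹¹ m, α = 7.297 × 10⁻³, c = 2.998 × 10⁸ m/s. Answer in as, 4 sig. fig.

r = n²a₀/Z = 1²·5.292 × 10⁻¹¹/8 = 6.615 × 10⁻¹² m
v = Zαc/n = 8·0.007297·2.998 × 10⁸/1 = 1.750 × 10⁷ m/s
T = 2πr/v = 2.375 × 10⁻¹⁸ s = 2.375 as

2.375 as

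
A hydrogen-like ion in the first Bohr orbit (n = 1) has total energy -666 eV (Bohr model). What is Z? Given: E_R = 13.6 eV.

7

E_n = −E_R Z²/n² ⇒ Z² = −E_n n²/E_R = 666 × 1² / 13.6 ≈ 48.97
Z = 7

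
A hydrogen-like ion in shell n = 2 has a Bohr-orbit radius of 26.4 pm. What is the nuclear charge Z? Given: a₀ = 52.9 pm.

r_n = n²a₀/Z ⇒ Z = n²a₀/r = 2² × 52.9 / 26.4 ≈ 8.02
Z = 8

8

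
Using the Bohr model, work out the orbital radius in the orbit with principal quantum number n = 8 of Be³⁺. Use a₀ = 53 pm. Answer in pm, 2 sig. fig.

850 pm

r_n = n²a₀/Z = 8² × 53 / 4
    = 64 × 53 / 4 = 850 pm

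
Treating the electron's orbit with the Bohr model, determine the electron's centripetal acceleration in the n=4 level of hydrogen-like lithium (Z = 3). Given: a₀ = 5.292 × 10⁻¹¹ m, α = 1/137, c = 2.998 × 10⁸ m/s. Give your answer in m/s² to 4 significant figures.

9.544 × 10²¹ m/s²

r = n²a₀/Z = 2.822 × 10⁻¹⁰ m, v = Zαc/n = 1.641 × 10⁶ m/s
a = v²/r = (1.641 × 10⁶)² / 2.822 × 10⁻¹⁰ = 9.544 × 10²¹ m/s²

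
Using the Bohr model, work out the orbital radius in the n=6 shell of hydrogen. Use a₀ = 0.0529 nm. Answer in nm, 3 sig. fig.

r_n = n²a₀/Z = 6² × 0.0529 / 1
    = 36 × 0.0529 / 1 = 1.90 nm

1.90 nm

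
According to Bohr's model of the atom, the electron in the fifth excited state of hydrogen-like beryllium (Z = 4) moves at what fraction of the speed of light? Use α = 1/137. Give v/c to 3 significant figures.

0.00487

v_n = Zαc/n, so v/c = Zα/n = 4 × 0.00730 / 6 = 0.00487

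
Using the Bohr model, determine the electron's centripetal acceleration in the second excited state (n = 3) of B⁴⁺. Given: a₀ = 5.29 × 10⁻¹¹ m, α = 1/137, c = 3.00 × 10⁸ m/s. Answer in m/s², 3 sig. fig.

1.40 × 10²³ m/s²

r = n²a₀/Z = 9.52 × 10⁻¹¹ m, v = Zαc/n = 3.65 × 10⁶ m/s
a = v²/r = (3.65 × 10⁶)² / 9.52 × 10⁻¹¹ = 1.40 × 10²³ m/s²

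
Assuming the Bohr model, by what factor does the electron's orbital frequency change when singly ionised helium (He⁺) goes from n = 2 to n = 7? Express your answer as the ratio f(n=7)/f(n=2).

f ∝ Z^2 · n^-3; with Z fixed, f ∝ n^-3.
f(n=7)/f(n=2) = (7/2)^-3 = 8/343

8/343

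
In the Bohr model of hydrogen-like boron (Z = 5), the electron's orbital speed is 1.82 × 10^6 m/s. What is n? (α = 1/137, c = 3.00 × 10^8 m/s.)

6

v_n = Zαc/n ⇒ n = Zαc/v = 5 × 0.00730 × 3.00 × 10^8 / 1.82 × 10^6 ≈ 6.02
n = 6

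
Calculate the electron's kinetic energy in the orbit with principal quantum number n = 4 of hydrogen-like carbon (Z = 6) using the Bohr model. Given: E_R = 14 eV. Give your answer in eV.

For a Coulomb orbit the virial theorem gives K = −E_n.
E_n = −E_R·Z²/n², so K = E_R·Z²/n² = 14 × 6²/4² = 32 eV

32 eV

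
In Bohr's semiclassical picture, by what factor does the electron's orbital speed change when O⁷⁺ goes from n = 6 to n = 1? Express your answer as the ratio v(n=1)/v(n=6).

6

v ∝ Z^1 · n^-1; with Z fixed, v ∝ n^-1.
v(n=1)/v(n=6) = (1/6)^-1 = 6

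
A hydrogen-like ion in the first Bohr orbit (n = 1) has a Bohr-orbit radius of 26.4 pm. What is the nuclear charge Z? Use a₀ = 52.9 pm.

2

r_n = n²a₀/Z ⇒ Z = n²a₀/r = 1² × 52.9 / 26.4 ≈ 2.00
Z = 2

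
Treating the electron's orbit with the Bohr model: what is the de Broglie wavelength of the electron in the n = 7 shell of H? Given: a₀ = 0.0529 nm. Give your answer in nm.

2.33 nm

The Bohr quantisation condition is nλ = 2πr_n.
r_n = n²a₀/Z = 2.59 nm
λ = 2πr_n/n = 2π·2.59/7 = 2.33 nm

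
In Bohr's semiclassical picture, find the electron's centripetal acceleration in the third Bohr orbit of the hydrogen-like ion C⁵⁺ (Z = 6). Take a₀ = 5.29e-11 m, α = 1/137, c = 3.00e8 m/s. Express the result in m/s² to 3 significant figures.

r = n²a₀/Z = 7.94e-11 m, v = Zαc/n = 4.38e6 m/s
a = v²/r = (4.38e6)² / 7.94e-11 = 2.42e23 m/s²

2.42e23 m/s²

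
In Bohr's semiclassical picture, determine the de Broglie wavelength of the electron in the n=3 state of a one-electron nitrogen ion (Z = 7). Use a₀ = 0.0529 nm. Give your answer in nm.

The Bohr quantisation condition is nλ = 2πr_n.
r_n = n²a₀/Z = 0.0680 nm
λ = 2πr_n/n = 2π·0.0680/3 = 0.142 nm

0.142 nm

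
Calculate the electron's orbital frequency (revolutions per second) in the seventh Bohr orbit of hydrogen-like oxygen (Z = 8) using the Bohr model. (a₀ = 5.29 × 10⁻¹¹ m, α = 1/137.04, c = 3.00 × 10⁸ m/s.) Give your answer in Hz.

r = n²a₀/Z = 3.24 × 10⁻¹⁰ m, v = Zαc/n = 2.50 × 10⁶ m/s
f = v/(2πr) = 1.23 × 10¹⁵ Hz

1.23 × 10¹⁵ Hz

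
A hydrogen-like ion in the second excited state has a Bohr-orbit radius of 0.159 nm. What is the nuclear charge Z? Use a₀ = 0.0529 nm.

r_n = n²a₀/Z ⇒ Z = n²a₀/r = 3² × 0.0529 / 0.159 ≈ 2.99
Z = 3

3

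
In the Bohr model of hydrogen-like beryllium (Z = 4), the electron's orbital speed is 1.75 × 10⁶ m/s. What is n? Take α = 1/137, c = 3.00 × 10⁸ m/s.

v_n = Zαc/n ⇒ n = Zαc/v = 4 × 0.00730 × 3.00 × 10⁸ / 1.75 × 10⁶ ≈ 5.01
n = 5

5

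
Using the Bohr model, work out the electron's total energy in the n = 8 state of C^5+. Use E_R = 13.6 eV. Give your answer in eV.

-7.65 eV

E_n = −E_R·Z²/n² = −13.6 × 6²/8² = -7.65 eV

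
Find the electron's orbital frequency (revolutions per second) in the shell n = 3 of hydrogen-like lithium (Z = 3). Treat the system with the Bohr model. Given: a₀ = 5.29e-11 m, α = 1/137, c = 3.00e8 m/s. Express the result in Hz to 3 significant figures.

2.20e15 Hz

r = n²a₀/Z = 1.59e-10 m, v = Zαc/n = 2.19e6 m/s
f = v/(2πr) = 2.20e15 Hz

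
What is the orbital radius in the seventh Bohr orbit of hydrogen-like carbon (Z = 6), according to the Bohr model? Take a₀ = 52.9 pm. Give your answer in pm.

432 pm

r_n = n²a₀/Z = 7² × 52.9 / 6
    = 49 × 52.9 / 6 = 432 pm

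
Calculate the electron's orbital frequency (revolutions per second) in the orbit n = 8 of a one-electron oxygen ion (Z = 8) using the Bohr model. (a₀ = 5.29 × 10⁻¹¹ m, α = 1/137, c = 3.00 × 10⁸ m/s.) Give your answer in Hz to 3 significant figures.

r = n²a₀/Z = 4.23 × 10⁻¹⁰ m, v = Zαc/n = 2.19 × 10⁶ m/s
f = v/(2πr) = 8.24 × 10¹⁴ Hz

8.24 × 10¹⁴ Hz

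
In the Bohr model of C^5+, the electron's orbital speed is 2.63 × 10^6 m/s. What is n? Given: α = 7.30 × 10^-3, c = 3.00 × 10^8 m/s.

5

v_n = Zαc/n ⇒ n = Zαc/v = 6 × 0.00730 × 3.00 × 10^8 / 2.63 × 10^6 ≈ 5.00
n = 5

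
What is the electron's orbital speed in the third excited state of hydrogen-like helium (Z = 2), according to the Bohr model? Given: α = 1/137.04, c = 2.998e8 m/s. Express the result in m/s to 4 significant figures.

v_n = Zαc/n = 2 × 0.007297 × 2.998e8 / 4
    = 1.094e6 m/s

1.094e6 m/s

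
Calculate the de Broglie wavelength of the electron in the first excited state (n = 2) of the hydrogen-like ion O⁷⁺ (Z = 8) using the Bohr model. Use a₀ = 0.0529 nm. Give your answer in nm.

The Bohr quantisation condition is nλ = 2πr_n.
r_n = n²a₀/Z = 0.0265 nm
λ = 2πr_n/n = 2π·0.0265/2 = 0.0831 nm

0.0831 nm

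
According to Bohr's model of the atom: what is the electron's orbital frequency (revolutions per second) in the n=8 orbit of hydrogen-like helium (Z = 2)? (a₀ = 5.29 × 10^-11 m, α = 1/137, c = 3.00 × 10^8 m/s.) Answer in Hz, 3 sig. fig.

5.15 × 10^13 Hz

r = n²a₀/Z = 1.69 × 10^-9 m, v = Zαc/n = 5.47 × 10^5 m/s
f = v/(2πr) = 5.15 × 10^13 Hz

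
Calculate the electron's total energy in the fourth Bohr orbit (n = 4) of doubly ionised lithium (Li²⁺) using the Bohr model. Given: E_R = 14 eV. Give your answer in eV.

-7.9 eV

E_n = −E_R·Z²/n² = −14 × 3²/4² = -7.9 eV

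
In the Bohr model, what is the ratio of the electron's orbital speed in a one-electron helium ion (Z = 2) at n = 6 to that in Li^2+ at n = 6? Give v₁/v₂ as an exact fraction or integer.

v ∝ Z^1 · n^-1
v₁/v₂ = (2/3)^1 · (6/6)^-1 = 2/3

2/3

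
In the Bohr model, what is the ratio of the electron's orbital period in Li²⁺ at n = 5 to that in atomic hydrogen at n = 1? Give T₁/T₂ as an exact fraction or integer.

125/9

T ∝ Z^-2 · n^3
T₁/T₂ = (3/1)^-2 · (5/1)^3 = 125/9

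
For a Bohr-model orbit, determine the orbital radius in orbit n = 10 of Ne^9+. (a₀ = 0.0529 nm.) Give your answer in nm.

0.529 nm

r_n = n²a₀/Z = 10² × 0.0529 / 10
    = 100 × 0.0529 / 10 = 0.529 nm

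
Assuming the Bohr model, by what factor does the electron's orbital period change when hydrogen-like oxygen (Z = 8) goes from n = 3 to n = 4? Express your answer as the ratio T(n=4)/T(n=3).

T ∝ Z^-2 · n^3; with Z fixed, T ∝ n^3.
T(n=4)/T(n=3) = (4/3)^3 = 64/27

64/27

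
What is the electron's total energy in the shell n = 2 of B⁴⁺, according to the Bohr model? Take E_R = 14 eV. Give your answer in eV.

E_n = −E_R·Z²/n² = −14 × 5²/2² = -88 eV

-88 eV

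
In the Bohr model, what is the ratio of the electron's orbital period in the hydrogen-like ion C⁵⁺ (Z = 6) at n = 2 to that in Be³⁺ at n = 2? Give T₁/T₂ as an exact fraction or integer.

4/9

T ∝ Z^-2 · n^3
T₁/T₂ = (6/4)^-2 · (2/2)^3 = 4/9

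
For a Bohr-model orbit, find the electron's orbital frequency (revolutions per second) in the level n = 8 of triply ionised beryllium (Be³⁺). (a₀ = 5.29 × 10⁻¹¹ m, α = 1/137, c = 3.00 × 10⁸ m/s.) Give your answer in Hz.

r = n²a₀/Z = 8.46 × 10⁻¹⁰ m, v = Zαc/n = 1.09 × 10⁶ m/s
f = v/(2πr) = 2.06 × 10¹⁴ Hz

2.06 × 10¹⁴ Hz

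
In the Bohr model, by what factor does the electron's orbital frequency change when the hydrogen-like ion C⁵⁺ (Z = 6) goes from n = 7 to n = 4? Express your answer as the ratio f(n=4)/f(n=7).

343/64

f ∝ Z^2 · n^-3; with Z fixed, f ∝ n^-3.
f(n=4)/f(n=7) = (4/7)^-3 = 343/64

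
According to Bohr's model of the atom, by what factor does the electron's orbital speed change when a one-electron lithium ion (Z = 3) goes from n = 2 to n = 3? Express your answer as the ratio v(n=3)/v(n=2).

v ∝ Z^1 · n^-1; with Z fixed, v ∝ n^-1.
v(n=3)/v(n=2) = (3/2)^-1 = 2/3

2/3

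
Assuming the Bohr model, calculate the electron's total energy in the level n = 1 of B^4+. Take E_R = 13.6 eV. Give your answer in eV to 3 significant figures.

-340 eV

E_n = −E_R·Z²/n² = −13.6 × 5²/1² = -340 eV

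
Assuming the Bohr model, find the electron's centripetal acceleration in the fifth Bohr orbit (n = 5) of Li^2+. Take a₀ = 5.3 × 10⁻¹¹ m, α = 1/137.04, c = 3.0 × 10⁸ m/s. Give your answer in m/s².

3.9 × 10²¹ m/s²

r = n²a₀/Z = 4.4 × 10⁻¹⁰ m, v = Zαc/n = 1.3 × 10⁶ m/s
a = v²/r = (1.3 × 10⁶)² / 4.4 × 10⁻¹⁰ = 3.9 × 10²¹ m/s²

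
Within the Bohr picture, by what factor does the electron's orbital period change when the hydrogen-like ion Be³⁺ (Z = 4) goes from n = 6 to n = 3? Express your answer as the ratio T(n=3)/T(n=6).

T ∝ Z^-2 · n^3; with Z fixed, T ∝ n^3.
T(n=3)/T(n=6) = (3/6)^3 = 1/8

1/8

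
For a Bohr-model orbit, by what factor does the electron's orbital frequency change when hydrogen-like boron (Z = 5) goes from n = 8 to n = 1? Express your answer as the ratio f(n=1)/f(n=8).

512

f ∝ Z^2 · n^-3; with Z fixed, f ∝ n^-3.
f(n=1)/f(n=8) = (1/8)^-3 = 512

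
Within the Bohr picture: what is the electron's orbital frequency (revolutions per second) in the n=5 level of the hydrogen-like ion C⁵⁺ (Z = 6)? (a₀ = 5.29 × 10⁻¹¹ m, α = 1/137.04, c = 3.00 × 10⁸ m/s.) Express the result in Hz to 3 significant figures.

1.90 × 10¹⁵ Hz

r = n²a₀/Z = 2.20 × 10⁻¹⁰ m, v = Zαc/n = 2.63 × 10⁶ m/s
f = v/(2πr) = 1.90 × 10¹⁵ Hz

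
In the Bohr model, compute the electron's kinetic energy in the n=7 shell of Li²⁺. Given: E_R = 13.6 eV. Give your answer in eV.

2.50 eV

For a Coulomb orbit the virial theorem gives K = −E_n.
E_n = −E_R·Z²/n², so K = E_R·Z²/n² = 13.6 × 3²/7² = 2.50 eV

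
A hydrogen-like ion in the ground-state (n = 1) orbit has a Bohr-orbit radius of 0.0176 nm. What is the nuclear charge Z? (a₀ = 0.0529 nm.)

3

r_n = n²a₀/Z ⇒ Z = n²a₀/r = 1² × 0.0529 / 0.0176 ≈ 3.01
Z = 3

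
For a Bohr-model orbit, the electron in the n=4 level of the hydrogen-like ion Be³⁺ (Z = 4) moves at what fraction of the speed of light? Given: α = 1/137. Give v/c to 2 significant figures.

0.0073

v_n = Zαc/n, so v/c = Zα/n = 4 × 0.0073 / 4 = 0.0073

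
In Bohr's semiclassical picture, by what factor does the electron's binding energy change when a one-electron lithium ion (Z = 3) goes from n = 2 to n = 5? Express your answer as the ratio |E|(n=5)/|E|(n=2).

4/25

|E| ∝ Z^2 · n^-2; with Z fixed, |E| ∝ n^-2.
|E|(n=5)/|E|(n=2) = (5/2)^-2 = 4/25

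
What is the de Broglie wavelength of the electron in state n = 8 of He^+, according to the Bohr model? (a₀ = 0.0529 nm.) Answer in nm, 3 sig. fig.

The Bohr quantisation condition is nλ = 2πr_n.
r_n = n²a₀/Z = 1.69 nm
λ = 2πr_n/n = 2π·1.69/8 = 1.33 nm

1.33 nm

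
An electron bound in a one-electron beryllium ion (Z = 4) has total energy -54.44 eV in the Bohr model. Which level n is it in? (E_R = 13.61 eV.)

E_n = −E_R Z²/n² ⇒ n² = E_R Z²/(−E_n) = 13.61 × 4² / 54.44 ≈ 4.00
n = 2

2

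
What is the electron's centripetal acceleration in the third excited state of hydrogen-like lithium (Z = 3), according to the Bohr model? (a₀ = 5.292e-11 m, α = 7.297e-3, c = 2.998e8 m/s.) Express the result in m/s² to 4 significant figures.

r = n²a₀/Z = 2.822e-10 m, v = Zαc/n = 1.641e6 m/s
a = v²/r = (1.641e6)² / 2.822e-10 = 9.538e21 m/s²

9.538e21 m/s²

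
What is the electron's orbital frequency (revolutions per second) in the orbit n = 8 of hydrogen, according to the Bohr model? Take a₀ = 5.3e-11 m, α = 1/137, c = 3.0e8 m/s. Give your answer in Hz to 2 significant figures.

1.3e13 Hz

r = n²a₀/Z = 3.4e-9 m, v = Zαc/n = 2.7e5 m/s
f = v/(2πr) = 1.3e13 Hz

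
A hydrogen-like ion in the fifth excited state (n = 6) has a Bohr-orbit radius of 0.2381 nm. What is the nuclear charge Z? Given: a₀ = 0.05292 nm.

8

r_n = n²a₀/Z ⇒ Z = n²a₀/r = 6² × 0.05292 / 0.2381 ≈ 8.00
Z = 8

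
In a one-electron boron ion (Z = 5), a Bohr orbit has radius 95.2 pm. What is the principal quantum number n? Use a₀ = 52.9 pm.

r_n = n²a₀/Z ⇒ n² = rZ/a₀ = 95.2 × 5 / 52.9 ≈ 9.00
n = 3

3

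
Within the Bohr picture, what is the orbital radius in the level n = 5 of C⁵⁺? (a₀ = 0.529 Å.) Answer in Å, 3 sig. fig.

r_n = n²a₀/Z = 5² × 0.529 / 6
    = 25 × 0.529 / 6 = 2.20 Å

2.20 Å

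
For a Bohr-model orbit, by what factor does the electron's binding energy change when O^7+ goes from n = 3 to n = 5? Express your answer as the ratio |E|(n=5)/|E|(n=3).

9/25

|E| ∝ Z^2 · n^-2; with Z fixed, |E| ∝ n^-2.
|E|(n=5)/|E|(n=3) = (5/3)^-2 = 9/25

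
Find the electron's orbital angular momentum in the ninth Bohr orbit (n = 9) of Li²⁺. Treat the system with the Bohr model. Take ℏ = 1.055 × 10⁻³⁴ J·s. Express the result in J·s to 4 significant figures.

L_n = nℏ = 9 × 1.055 × 10⁻³⁴ = 9.495 × 10⁻³⁴ J·s

9.495 × 10⁻³⁴ J·s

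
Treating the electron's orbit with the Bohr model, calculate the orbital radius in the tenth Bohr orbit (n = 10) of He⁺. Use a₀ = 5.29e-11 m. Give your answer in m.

2.64e-9 m

r_n = n²a₀/Z = 10² × 5.29e-11 / 2
    = 100 × 5.29e-11 / 2 = 2.64e-9 m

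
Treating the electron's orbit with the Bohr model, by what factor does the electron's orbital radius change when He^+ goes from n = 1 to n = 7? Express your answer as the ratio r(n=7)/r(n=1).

r ∝ Z^-1 · n^2; with Z fixed, r ∝ n^2.
r(n=7)/r(n=1) = (7/1)^2 = 49

49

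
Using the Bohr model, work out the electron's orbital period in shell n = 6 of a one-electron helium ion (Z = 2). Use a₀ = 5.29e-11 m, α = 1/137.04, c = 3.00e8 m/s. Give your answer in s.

8.20e-15 s

r = n²a₀/Z = 6²·5.29e-11/2 = 9.52e-10 m
v = Zαc/n = 2·0.00730·3.00e8/6 = 7.30e5 m/s
T = 2πr/v = 8.20e-15 s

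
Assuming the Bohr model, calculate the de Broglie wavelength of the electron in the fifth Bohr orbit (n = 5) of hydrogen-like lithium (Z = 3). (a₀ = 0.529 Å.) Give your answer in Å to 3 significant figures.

The Bohr quantisation condition is nλ = 2πr_n.
r_n = n²a₀/Z = 4.41 Å
λ = 2πr_n/n = 2π·4.41/5 = 5.54 Å

5.54 Å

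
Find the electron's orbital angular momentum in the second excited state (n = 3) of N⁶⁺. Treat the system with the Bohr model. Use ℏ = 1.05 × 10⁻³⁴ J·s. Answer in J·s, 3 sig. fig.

L_n = nℏ = 3 × 1.05 × 10⁻³⁴ = 3.15 × 10⁻³⁴ J·s

3.15 × 10⁻³⁴ J·s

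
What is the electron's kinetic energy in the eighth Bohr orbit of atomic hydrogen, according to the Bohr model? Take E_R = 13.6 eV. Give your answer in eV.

0.212 eV

For a Coulomb orbit the virial theorem gives K = −E_n.
E_n = −E_R·Z²/n², so K = E_R·Z²/n² = 13.6 × 1²/8² = 0.212 eV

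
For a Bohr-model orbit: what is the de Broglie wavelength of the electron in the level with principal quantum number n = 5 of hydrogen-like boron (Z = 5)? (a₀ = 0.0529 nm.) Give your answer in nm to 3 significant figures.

The Bohr quantisation condition is nλ = 2πr_n.
r_n = n²a₀/Z = 0.265 nm
λ = 2πr_n/n = 2π·0.265/5 = 0.332 nm

0.332 nm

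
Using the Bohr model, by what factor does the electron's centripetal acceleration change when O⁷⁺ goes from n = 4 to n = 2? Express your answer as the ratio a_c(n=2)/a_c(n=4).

a_c ∝ Z^3 · n^-4; with Z fixed, a_c ∝ n^-4.
a_c(n=2)/a_c(n=4) = (2/4)^-4 = 16

16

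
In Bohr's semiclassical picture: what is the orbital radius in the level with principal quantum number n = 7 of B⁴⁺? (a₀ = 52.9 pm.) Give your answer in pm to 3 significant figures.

518 pm

r_n = n²a₀/Z = 7² × 52.9 / 5
    = 49 × 52.9 / 5 = 518 pm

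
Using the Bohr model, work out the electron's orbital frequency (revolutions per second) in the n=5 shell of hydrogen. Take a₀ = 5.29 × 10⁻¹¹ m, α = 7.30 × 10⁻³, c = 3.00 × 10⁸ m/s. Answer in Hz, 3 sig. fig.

5.27 × 10¹³ Hz

r = n²a₀/Z = 1.32 × 10⁻⁹ m, v = Zαc/n = 4.38 × 10⁵ m/s
f = v/(2πr) = 5.27 × 10¹³ Hz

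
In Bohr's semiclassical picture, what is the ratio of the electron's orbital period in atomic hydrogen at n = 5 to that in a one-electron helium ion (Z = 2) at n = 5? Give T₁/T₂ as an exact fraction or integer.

T ∝ Z^-2 · n^3
T₁/T₂ = (1/2)^-2 · (5/5)^3 = 4

4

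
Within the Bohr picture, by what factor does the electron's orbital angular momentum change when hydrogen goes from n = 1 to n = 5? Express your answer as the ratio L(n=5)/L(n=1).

5

L = nℏ depends only on n, so L ∝ n.
L(n=5)/L(n=1) = (5/1)^1 = 5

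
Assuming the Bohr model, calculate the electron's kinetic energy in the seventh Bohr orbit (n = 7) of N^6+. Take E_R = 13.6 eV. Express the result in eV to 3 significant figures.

For a Coulomb orbit the virial theorem gives K = −E_n.
E_n = −E_R·Z²/n², so K = E_R·Z²/n² = 13.6 × 7²/7² = 13.6 eV

13.6 eV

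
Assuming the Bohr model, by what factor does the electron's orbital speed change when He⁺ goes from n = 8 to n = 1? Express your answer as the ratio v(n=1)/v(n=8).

v ∝ Z^1 · n^-1; with Z fixed, v ∝ n^-1.
v(n=1)/v(n=8) = (1/8)^-1 = 8

8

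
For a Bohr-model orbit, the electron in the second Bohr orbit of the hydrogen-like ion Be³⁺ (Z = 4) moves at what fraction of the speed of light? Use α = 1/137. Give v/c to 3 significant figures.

v_n = Zαc/n, so v/c = Zα/n = 4 × 0.00730 / 2 = 0.0146

0.0146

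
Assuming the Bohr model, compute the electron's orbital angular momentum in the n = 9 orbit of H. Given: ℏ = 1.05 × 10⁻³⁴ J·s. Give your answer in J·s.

9.45 × 10⁻³⁴ J·s

L_n = nℏ = 9 × 1.05 × 10⁻³⁴ = 9.45 × 10⁻³⁴ J·s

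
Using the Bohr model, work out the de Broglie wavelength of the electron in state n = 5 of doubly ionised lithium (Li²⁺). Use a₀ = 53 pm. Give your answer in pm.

The Bohr quantisation condition is nλ = 2πr_n.
r_n = n²a₀/Z = 440 pm
λ = 2πr_n/n = 2π·440/5 = 560 pm

560 pm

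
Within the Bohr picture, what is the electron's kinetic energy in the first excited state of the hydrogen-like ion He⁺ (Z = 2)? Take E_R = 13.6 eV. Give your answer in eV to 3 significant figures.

13.6 eV

For a Coulomb orbit the virial theorem gives K = −E_n.
E_n = −E_R·Z²/n², so K = E_R·Z²/n² = 13.6 × 2²/2² = 13.6 eV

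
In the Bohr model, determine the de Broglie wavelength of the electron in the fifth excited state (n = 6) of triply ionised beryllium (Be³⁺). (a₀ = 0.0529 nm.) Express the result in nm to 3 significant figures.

0.499 nm

The Bohr quantisation condition is nλ = 2πr_n.
r_n = n²a₀/Z = 0.476 nm
λ = 2πr_n/n = 2π·0.476/6 = 0.499 nm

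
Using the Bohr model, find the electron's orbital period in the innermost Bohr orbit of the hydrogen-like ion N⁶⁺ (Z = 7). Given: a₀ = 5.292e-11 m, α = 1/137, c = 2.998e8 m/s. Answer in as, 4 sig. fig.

3.101 as

r = n²a₀/Z = 1²·5.292e-11/7 = 7.560e-12 m
v = Zαc/n = 7·0.007299·2.998e8/1 = 1.532e7 m/s
T = 2πr/v = 3.101e-18 s = 3.101 as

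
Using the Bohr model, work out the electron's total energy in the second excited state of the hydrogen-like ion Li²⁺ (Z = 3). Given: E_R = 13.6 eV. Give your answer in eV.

E_n = −E_R·Z²/n² = −13.6 × 3²/3² = -13.6 eV

-13.6 eV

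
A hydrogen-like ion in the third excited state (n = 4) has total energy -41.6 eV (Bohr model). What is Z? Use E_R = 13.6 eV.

E_n = −E_R Z²/n² ⇒ Z² = −E_n n²/E_R = 41.6 × 4² / 13.6 ≈ 48.94
Z = 7

7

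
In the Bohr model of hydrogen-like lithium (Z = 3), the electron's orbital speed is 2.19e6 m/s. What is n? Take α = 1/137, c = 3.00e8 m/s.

3

v_n = Zαc/n ⇒ n = Zαc/v = 3 × 0.00730 × 3.00e8 / 2.19e6 ≈ 3.00
n = 3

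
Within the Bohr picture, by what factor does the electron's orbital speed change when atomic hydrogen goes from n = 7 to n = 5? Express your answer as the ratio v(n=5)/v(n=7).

v ∝ Z^1 · n^-1; with Z fixed, v ∝ n^-1.
v(n=5)/v(n=7) = (5/7)^-1 = 7/5

7/5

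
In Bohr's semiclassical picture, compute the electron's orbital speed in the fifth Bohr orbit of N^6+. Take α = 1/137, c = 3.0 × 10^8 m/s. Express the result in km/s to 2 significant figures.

3100 km/s

v_n = Zαc/n = 7 × 0.0073 × 3.0 × 10^8 / 5
    = 3100 km/s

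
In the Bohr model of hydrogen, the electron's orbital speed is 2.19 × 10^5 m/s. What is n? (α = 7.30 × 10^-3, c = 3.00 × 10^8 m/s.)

10

v_n = Zαc/n ⇒ n = Zαc/v = 1 × 0.00730 × 3.00 × 10^8 / 2.19 × 10^5 ≈ 10.00
n = 10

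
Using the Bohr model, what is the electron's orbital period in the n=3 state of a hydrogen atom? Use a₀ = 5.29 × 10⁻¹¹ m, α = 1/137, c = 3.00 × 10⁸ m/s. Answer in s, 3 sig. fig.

r = n²a₀/Z = 3²·5.29 × 10⁻¹¹/1 = 4.76 × 10⁻¹⁰ m
v = Zαc/n = 1·0.00730·3.00 × 10⁸/3 = 7.30 × 10⁵ m/s
T = 2πr/v = 4.10 × 10⁻¹⁵ s

4.10 × 10⁻¹⁵ s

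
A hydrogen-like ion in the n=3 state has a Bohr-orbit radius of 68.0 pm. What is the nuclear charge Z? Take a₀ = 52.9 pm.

7

r_n = n²a₀/Z ⇒ Z = n²a₀/r = 3² × 52.9 / 68.0 ≈ 7.00
Z = 7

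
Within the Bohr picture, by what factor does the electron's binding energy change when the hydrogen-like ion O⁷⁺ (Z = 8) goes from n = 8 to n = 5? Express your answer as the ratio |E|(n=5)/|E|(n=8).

|E| ∝ Z^2 · n^-2; with Z fixed, |E| ∝ n^-2.
|E|(n=5)/|E|(n=8) = (5/8)^-2 = 64/25

64/25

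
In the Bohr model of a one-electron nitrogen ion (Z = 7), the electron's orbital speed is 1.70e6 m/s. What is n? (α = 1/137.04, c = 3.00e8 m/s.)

9

v_n = Zαc/n ⇒ n = Zαc/v = 7 × 0.00730 × 3.00e8 / 1.70e6 ≈ 9.01
n = 9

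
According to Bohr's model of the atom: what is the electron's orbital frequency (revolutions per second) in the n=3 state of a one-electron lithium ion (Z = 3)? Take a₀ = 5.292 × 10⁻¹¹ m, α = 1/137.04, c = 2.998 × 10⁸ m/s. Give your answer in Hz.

r = n²a₀/Z = 1.588 × 10⁻¹⁰ m, v = Zαc/n = 2.188 × 10⁶ m/s
f = v/(2πr) = 2.193 × 10¹⁵ Hz

2.193 × 10¹⁵ Hz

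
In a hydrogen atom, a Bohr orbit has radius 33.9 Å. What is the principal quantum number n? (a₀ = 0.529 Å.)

8

r_n = n²a₀/Z ⇒ n² = rZ/a₀ = 33.9 × 1 / 0.529 ≈ 64.08
n = 8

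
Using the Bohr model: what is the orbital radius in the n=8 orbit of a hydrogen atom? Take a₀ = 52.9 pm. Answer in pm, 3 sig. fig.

3390 pm

r_n = n²a₀/Z = 8² × 52.9 / 1
    = 64 × 52.9 / 1 = 3390 pm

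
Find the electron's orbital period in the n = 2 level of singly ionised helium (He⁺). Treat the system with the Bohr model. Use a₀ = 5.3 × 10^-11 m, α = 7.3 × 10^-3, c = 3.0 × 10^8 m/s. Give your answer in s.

3.0 × 10^-16 s

r = n²a₀/Z = 2²·5.3 × 10^-11/2 = 1.1 × 10^-10 m
v = Zαc/n = 2·0.0073·3.0 × 10^8/2 = 2.2 × 10^6 m/s
T = 2πr/v = 3.0 × 10^-16 s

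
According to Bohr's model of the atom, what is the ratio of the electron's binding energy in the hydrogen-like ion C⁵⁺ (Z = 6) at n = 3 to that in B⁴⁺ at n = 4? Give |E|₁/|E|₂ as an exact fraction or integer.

|E| ∝ Z^2 · n^-2
|E|₁/|E|₂ = (6/5)^2 · (3/4)^-2 = 64/25

64/25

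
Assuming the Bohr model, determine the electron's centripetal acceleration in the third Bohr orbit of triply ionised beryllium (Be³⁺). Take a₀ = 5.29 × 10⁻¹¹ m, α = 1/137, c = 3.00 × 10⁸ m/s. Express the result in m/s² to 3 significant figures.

7.16 × 10²² m/s²

r = n²a₀/Z = 1.19 × 10⁻¹⁰ m, v = Zαc/n = 2.92 × 10⁶ m/s
a = v²/r = (2.92 × 10⁶)² / 1.19 × 10⁻¹⁰ = 7.16 × 10²² m/s²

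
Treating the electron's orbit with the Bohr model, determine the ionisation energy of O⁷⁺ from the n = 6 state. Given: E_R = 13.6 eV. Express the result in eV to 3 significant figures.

E_n = −E_R·Z²/n² = −13.6 × 8²/6² eV = -24.2 eV
Ionisation energy = −E_n = 24.2 eV

24.2 eV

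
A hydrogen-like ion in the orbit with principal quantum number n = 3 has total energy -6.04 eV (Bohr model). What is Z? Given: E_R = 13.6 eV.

2

E_n = −E_R Z²/n² ⇒ Z² = −E_n n²/E_R = 6.04 × 3² / 13.6 ≈ 4.00
Z = 2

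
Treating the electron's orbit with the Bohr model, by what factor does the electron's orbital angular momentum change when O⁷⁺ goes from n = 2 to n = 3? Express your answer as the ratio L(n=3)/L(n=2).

3/2

L = nℏ depends only on n, so L ∝ n.
L(n=3)/L(n=2) = (3/2)^1 = 3/2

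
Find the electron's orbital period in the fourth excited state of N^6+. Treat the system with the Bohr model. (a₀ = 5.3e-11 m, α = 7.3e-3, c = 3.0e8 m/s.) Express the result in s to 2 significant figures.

3.9e-16 s

r = n²a₀/Z = 5²·5.3e-11/7 = 1.9e-10 m
v = Zαc/n = 7·0.0073·3.0e8/5 = 3.1e6 m/s
T = 2πr/v = 3.9e-16 s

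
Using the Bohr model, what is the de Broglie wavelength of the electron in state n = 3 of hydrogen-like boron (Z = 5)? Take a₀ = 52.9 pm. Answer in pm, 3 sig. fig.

The Bohr quantisation condition is nλ = 2πr_n.
r_n = n²a₀/Z = 95.2 pm
λ = 2πr_n/n = 2π·95.2/3 = 199 pm

199 pm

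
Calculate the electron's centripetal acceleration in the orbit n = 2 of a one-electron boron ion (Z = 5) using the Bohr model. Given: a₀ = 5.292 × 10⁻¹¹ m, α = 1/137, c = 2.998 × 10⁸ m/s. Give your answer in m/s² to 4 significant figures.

r = n²a₀/Z = 4.234 × 10⁻¹¹ m, v = Zαc/n = 5.471 × 10⁶ m/s
a = v²/r = (5.471 × 10⁶)² / 4.234 × 10⁻¹¹ = 7.070 × 10²³ m/s²

7.070 × 10²³ m/s²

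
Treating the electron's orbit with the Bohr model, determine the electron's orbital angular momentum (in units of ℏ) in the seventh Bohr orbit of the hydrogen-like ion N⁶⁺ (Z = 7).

L_n = nℏ, so L/ℏ = n = 7.

7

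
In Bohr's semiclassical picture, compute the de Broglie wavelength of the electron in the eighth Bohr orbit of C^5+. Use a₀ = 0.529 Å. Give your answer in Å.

The Bohr quantisation condition is nλ = 2πr_n.
r_n = n²a₀/Z = 5.64 Å
λ = 2πr_n/n = 2π·5.64/8 = 4.43 Å

4.43 Å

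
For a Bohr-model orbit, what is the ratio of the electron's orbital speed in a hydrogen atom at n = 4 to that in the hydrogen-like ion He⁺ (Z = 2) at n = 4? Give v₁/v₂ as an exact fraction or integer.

v ∝ Z^1 · n^-1
v₁/v₂ = (1/2)^1 · (4/4)^-1 = 1/2

1/2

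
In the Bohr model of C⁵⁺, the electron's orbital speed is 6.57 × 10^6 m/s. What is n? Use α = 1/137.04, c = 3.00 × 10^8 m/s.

2

v_n = Zαc/n ⇒ n = Zαc/v = 6 × 0.00730 × 3.00 × 10^8 / 6.57 × 10^6 ≈ 2.00
n = 2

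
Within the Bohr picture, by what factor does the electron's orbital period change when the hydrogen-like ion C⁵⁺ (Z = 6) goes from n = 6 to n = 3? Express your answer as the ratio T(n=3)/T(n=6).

T ∝ Z^-2 · n^3; with Z fixed, T ∝ n^3.
T(n=3)/T(n=6) = (3/6)^3 = 1/8

1/8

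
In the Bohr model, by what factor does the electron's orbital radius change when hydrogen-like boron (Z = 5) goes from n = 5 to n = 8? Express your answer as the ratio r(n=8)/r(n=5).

r ∝ Z^-1 · n^2; with Z fixed, r ∝ n^2.
r(n=8)/r(n=5) = (8/5)^2 = 64/25

64/25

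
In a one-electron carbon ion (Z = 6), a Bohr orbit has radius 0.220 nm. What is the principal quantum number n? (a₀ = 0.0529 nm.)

r_n = n²a₀/Z ⇒ n² = rZ/a₀ = 0.220 × 6 / 0.0529 ≈ 24.95
n = 5

5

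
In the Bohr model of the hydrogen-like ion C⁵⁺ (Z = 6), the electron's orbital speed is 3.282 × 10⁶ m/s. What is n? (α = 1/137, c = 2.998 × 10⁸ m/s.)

v_n = Zαc/n ⇒ n = Zαc/v = 6 × 0.007299 × 2.998 × 10⁸ / 3.282 × 10⁶ ≈ 4.00
n = 4

4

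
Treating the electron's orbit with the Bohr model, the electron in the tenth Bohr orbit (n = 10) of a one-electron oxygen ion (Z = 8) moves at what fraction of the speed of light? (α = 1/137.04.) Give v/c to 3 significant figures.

0.00584

v_n = Zαc/n, so v/c = Zα/n = 8 × 0.00730 / 10 = 0.00584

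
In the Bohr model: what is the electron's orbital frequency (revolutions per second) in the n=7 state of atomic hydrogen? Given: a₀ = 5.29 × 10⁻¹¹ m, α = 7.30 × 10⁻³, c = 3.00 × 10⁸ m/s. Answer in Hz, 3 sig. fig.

1.92 × 10¹³ Hz

r = n²a₀/Z = 2.59 × 10⁻⁹ m, v = Zαc/n = 3.13 × 10⁵ m/s
f = v/(2πr) = 1.92 × 10¹³ Hz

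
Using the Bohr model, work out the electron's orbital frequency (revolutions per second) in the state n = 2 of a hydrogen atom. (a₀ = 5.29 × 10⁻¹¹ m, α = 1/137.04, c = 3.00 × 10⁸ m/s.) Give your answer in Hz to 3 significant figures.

8.23 × 10¹⁴ Hz

r = n²a₀/Z = 2.12 × 10⁻¹⁰ m, v = Zαc/n = 1.09 × 10⁶ m/s
f = v/(2πr) = 8.23 × 10¹⁴ Hz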